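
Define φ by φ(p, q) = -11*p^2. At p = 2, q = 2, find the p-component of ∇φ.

-44

(∇φ)_1 = ∂φ/∂p = -22*p
At (2, 2): -44.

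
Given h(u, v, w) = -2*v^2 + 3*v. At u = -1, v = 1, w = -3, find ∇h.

(0, -1, 0)

∂h/∂u = 0
∂h/∂v = -4*v + 3
∂h/∂w = 0
∇h = (0, -4*v + 3, 0)
At (-1, 1, -3): (0, -1, 0).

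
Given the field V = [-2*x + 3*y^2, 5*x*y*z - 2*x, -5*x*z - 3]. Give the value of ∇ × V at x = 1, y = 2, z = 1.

(∇×V)₁ = ∂V₃/∂y − ∂V₂/∂z = -5*x*y
(∇×V)₂ = ∂V₁/∂z − ∂V₃/∂x = 5*z
(∇×V)₃ = ∂V₂/∂x − ∂V₁/∂y = 5*y*z - 6*y - 2
∇×V = (-5*x*y, 5*z, 5*y*z - 6*y - 2)
At (1, 2, 1): (-10, 5, -4).

(-10, 5, -4)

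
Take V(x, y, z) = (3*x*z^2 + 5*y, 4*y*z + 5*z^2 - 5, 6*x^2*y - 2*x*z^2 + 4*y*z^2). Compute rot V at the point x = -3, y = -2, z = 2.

(∇×V)₁ = ∂V₃/∂y − ∂V₂/∂z = 6*x^2 - 4*y + 4*z^2 - 10*z
(∇×V)₂ = ∂V₁/∂z − ∂V₃/∂x = -12*x*y + 6*x*z + 2*z^2
(∇×V)₃ = ∂V₂/∂x − ∂V₁/∂y = -5
∇×V = (6*x^2 - 4*y + 4*z^2 - 10*z, -12*x*y + 6*x*z + 2*z^2, -5)
At (-3, -2, 2): (58, -100, -5).

(58, -100, -5)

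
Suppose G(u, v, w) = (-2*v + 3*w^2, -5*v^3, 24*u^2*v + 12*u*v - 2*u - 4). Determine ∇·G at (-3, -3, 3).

∂G₁/∂u = 0
∂G₂/∂v = -15*v^2
∂G₃/∂w = 0
∇·G = -15*v^2
At (-3, -3, 3): -135.

-135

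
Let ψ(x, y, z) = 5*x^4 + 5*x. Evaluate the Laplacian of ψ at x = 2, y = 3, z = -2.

240

∂²ψ/∂x² = 60*x^2
∂²ψ/∂y² = 0
∂²ψ/∂z² = 0
∇²ψ = 60*x^2
At (2, 3, -2): 240.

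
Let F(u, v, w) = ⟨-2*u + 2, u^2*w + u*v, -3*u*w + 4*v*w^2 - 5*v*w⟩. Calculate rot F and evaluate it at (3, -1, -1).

(∇×F)₁ = ∂F₃/∂v − ∂F₂/∂w = -u^2 + 4*w^2 - 5*w
(∇×F)₂ = ∂F₁/∂w − ∂F₃/∂u = 3*w
(∇×F)₃ = ∂F₂/∂u − ∂F₁/∂v = 2*u*w + v
∇×F = (-u^2 + 4*w^2 - 5*w, 3*w, 2*u*w + v)
At (3, -1, -1): (0, -3, -7).

(0, -3, -7)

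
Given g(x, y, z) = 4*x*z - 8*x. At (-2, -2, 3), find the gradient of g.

∂g/∂x = 4*z - 8
∂g/∂y = 0
∂g/∂z = 4*x
∇g = (4*z - 8, 0, 4*x)
At (-2, -2, 3): (4, 0, -8).

(4, 0, -8)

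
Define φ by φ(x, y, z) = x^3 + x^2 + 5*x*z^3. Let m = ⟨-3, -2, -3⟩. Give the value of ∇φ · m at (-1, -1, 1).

∂φ/∂x = 3*x^2 + 2*x + 5*z^3
∂φ/∂y = 0
∂φ/∂z = 15*x*z^2
∇φ at (-1, -1, 1) = (6, 0, -15)
∇φ · m = (6)(-3) + (0)(-2) + (-15)(-3) = 27

27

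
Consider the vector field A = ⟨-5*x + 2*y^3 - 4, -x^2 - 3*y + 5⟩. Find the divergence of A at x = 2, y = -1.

∂A₁/∂x = -5
∂A₂/∂y = -3
∇·A = -8
At (2, -1): -8.

-8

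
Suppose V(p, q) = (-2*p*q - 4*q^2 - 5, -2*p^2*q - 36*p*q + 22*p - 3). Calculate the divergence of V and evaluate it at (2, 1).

-82

∂V₁/∂p = -2*q
∂V₂/∂q = -2*p^2 - 36*p
∇·V = -2*p^2 - 36*p - 2*q
At (2, 1): -82.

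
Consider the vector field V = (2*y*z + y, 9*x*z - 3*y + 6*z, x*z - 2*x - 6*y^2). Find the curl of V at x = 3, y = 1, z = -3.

(∇×V)₁ = ∂V₃/∂y − ∂V₂/∂z = -9*x - 12*y - 6
(∇×V)₂ = ∂V₁/∂z − ∂V₃/∂x = 2*y - z + 2
(∇×V)₃ = ∂V₂/∂x − ∂V₁/∂y = 7*z - 1
∇×V = (-9*x - 12*y - 6, 2*y - z + 2, 7*z - 1)
At (3, 1, -3): (-45, 7, -22).

(-45, 7, -22)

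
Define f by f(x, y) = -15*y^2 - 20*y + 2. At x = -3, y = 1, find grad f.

(0, -50)

∂f/∂x = 0
∂f/∂y = -30*y - 20
∇f = (0, -30*y - 20)
At (-3, 1): (0, -50).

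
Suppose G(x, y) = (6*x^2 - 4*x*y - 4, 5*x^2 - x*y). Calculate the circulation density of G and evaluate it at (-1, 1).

-15

∂G₂/∂x = 10*x - y
∂G₁/∂y = -4*x
Scalar curl = 14*x - y
At (-1, 1): -15.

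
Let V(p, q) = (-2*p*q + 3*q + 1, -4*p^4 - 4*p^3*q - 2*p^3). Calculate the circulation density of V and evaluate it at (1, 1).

-35

∂V₂/∂p = -16*p^3 - 12*p^2*q - 6*p^2
∂V₁/∂q = -2*p + 3
Scalar curl = -16*p^3 - 12*p^2*q - 6*p^2 + 2*p - 3
At (1, 1): -35.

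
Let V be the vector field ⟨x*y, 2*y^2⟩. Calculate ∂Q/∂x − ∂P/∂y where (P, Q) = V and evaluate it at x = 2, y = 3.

-2

∂V₂/∂x = 0
∂V₁/∂y = x
Scalar curl = -x
At (2, 3): -2.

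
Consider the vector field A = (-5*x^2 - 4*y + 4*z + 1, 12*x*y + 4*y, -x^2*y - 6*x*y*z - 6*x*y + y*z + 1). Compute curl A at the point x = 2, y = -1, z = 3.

(∇×A)₁ = ∂A₃/∂y − ∂A₂/∂z = -x^2 - 6*x*z - 6*x + z
(∇×A)₂ = ∂A₁/∂z − ∂A₃/∂x = 2*x*y + 6*y*z + 6*y + 4
(∇×A)₃ = ∂A₂/∂x − ∂A₁/∂y = 12*y + 4
∇×A = (-x^2 - 6*x*z - 6*x + z, 2*x*y + 6*y*z + 6*y + 4, 12*y + 4)
At (2, -1, 3): (-49, -24, -8).

(-49, -24, -8)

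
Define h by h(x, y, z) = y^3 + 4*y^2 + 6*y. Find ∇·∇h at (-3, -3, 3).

-10

∂²h/∂x² = 0
∂²h/∂y² = 2*(3*y + 4)
∂²h/∂z² = 0
∇²h = 6*y + 8
At (-3, -3, 3): -10.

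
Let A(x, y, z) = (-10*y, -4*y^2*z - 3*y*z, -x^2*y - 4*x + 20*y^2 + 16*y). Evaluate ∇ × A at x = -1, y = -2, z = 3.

(-55, 8, 10)

(∇×A)₁ = ∂A₃/∂y − ∂A₂/∂z = -x^2 + 4*y^2 + 43*y + 16
(∇×A)₂ = ∂A₁/∂z − ∂A₃/∂x = 2*x*y + 4
(∇×A)₃ = ∂A₂/∂x − ∂A₁/∂y = 10
∇×A = (-x^2 + 4*y^2 + 43*y + 16, 2*x*y + 4, 10)
At (-1, -2, 3): (-55, 8, 10).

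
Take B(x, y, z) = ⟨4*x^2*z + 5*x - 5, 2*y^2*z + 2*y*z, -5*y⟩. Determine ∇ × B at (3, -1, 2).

(∇×B)₁ = ∂B₃/∂y − ∂B₂/∂z = -2*y^2 - 2*y - 5
(∇×B)₂ = ∂B₁/∂z − ∂B₃/∂x = 4*x^2
(∇×B)₃ = ∂B₂/∂x − ∂B₁/∂y = 0
∇×B = (-2*y^2 - 2*y - 5, 4*x^2, 0)
At (3, -1, 2): (-5, 36, 0).

(-5, 36, 0)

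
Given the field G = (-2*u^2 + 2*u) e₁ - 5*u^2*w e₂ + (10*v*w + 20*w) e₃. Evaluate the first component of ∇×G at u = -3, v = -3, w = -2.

25

(∇×G)_1 = ∂G₃/∂v − ∂G₂/∂w
= 10*w − (-5*u^2)
= 5*u^2 + 10*w
At (-3, -3, -2): 25.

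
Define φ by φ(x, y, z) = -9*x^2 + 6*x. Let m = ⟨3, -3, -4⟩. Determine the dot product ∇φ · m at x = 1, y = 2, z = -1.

-36

∂φ/∂x = -18*x + 6
∂φ/∂y = 0
∂φ/∂z = 0
∇φ at (1, 2, -1) = (-12, 0, 0)
∇φ · m = (-12)(3) + (0)(-3) + (0)(-4) = -36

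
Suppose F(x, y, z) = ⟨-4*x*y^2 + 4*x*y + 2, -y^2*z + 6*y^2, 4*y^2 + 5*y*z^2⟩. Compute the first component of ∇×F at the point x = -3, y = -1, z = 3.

38

(∇×F)_1 = ∂F₃/∂y − ∂F₂/∂z
= 8*y + 5*z^2 − (-y^2)
= y^2 + 8*y + 5*z^2
At (-3, -1, 3): 38.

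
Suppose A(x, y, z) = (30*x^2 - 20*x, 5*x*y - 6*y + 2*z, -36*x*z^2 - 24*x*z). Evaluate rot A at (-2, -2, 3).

(∇×A)₁ = ∂A₃/∂y − ∂A₂/∂z = -2
(∇×A)₂ = ∂A₁/∂z − ∂A₃/∂x = 36*z^2 + 24*z
(∇×A)₃ = ∂A₂/∂x − ∂A₁/∂y = 5*y
∇×A = (-2, 36*z^2 + 24*z, 5*y)
At (-2, -2, 3): (-2, 396, -10).

(-2, 396, -10)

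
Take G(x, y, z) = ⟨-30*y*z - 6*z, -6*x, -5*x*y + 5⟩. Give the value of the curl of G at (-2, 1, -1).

(∇×G)₁ = ∂G₃/∂y − ∂G₂/∂z = -5*x
(∇×G)₂ = ∂G₁/∂z − ∂G₃/∂x = -25*y - 6
(∇×G)₃ = ∂G₂/∂x − ∂G₁/∂y = 30*z - 6
∇×G = (-5*x, -25*y - 6, 30*z - 6)
At (-2, 1, -1): (10, -31, -36).

(10, -31, -36)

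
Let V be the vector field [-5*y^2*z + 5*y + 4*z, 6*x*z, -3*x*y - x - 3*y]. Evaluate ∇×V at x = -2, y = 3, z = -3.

(∇×V)₁ = ∂V₃/∂y − ∂V₂/∂z = -9*x - 3
(∇×V)₂ = ∂V₁/∂z − ∂V₃/∂x = -5*y^2 + 3*y + 5
(∇×V)₃ = ∂V₂/∂x − ∂V₁/∂y = 10*y*z + 6*z - 5
∇×V = (-9*x - 3, -5*y^2 + 3*y + 5, 10*y*z + 6*z - 5)
At (-2, 3, -3): (15, -31, -113).

(15, -31, -113)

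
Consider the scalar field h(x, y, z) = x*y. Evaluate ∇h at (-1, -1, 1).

(-1, -1, 0)

∂h/∂x = y
∂h/∂y = x
∂h/∂z = 0
∇h = (y, x, 0)
At (-1, -1, 1): (-1, -1, 0).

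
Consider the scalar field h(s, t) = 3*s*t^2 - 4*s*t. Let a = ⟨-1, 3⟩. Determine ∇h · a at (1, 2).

20

∂h/∂s = 3*t^2 - 4*t
∂h/∂t = 6*s*t - 4*s
∇h at (1, 2) = (4, 8)
∇h · a = (4)(-1) + (8)(3) = 20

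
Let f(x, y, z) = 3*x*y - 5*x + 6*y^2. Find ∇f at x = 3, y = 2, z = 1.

(1, 33, 0)

∂f/∂x = 3*y - 5
∂f/∂y = 3*x + 12*y
∂f/∂z = 0
∇f = (3*y - 5, 3*x + 12*y, 0)
At (3, 2, 1): (1, 33, 0).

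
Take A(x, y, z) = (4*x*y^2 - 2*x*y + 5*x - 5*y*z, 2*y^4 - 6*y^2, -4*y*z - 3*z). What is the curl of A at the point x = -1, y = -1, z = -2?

(∇×A)₁ = ∂A₃/∂y − ∂A₂/∂z = -4*z
(∇×A)₂ = ∂A₁/∂z − ∂A₃/∂x = -5*y
(∇×A)₃ = ∂A₂/∂x − ∂A₁/∂y = -8*x*y + 2*x + 5*z
∇×A = (-4*z, -5*y, -8*x*y + 2*x + 5*z)
At (-1, -1, -2): (8, 5, -20).

(8, 5, -20)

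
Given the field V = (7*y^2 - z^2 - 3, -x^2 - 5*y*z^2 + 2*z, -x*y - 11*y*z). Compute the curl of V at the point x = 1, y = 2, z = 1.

(6, 0, -30)

(∇×V)₁ = ∂V₃/∂y − ∂V₂/∂z = -x + 10*y*z - 11*z - 2
(∇×V)₂ = ∂V₁/∂z − ∂V₃/∂x = y - 2*z
(∇×V)₃ = ∂V₂/∂x − ∂V₁/∂y = -2*x - 14*y
∇×V = (-x + 10*y*z - 11*z - 2, y - 2*z, -2*x - 14*y)
At (1, 2, 1): (6, 0, -30).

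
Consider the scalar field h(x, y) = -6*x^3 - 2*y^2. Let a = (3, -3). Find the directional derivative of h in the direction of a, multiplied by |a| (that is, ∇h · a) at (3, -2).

-510

∂h/∂x = -18*x^2
∂h/∂y = -4*y
∇h at (3, -2) = (-162, 8)
∇h · a = (-162)(3) + (8)(-3) = -510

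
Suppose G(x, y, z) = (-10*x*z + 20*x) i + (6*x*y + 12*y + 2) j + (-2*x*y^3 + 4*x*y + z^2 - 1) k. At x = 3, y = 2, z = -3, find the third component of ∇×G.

(∇×G)_3 = ∂G₂/∂x − ∂G₁/∂y
= 6*y − (0)
= 6*y
At (3, 2, -3): 12.

12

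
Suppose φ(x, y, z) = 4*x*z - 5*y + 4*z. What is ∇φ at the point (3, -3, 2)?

(8, -5, 16)

∂φ/∂x = 4*z
∂φ/∂y = -5
∂φ/∂z = 4*x + 4
∇φ = (4*z, -5, 4*x + 4)
At (3, -3, 2): (8, -5, 16).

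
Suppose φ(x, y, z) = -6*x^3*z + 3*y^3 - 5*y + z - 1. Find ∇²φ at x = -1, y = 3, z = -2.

-18

∂²φ/∂x² = -36*x*z
∂²φ/∂y² = 18*y
∂²φ/∂z² = 0
∇²φ = -36*x*z + 18*y
At (-1, 3, -2): -18.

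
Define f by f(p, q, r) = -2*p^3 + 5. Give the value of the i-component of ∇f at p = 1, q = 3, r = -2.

(∇f)_1 = ∂f/∂p = -6*p^2
At (1, 3, -2): -6.

-6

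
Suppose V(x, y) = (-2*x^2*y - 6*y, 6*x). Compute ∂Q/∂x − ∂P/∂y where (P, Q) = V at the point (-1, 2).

∂V₂/∂x = 6
∂V₁/∂y = -2*x^2 - 6
Scalar curl = 2*x^2 + 12
At (-1, 2): 14.

14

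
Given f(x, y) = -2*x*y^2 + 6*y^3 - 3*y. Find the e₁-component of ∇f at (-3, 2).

-8

(∇f)_1 = ∂f/∂x = -2*y^2
At (-3, 2): -8.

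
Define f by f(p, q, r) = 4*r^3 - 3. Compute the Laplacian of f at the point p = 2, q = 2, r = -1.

-24

∂²f/∂p² = 0
∂²f/∂q² = 0
∂²f/∂r² = 24*r
∇²f = 24*r
At (2, 2, -1): -24.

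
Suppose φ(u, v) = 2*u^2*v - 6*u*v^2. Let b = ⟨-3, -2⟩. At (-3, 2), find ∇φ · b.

-36

∂φ/∂u = 4*u*v - 6*v^2
∂φ/∂v = 2*u^2 - 12*u*v
∇φ at (-3, 2) = (-48, 90)
∇φ · b = (-48)(-3) + (90)(-2) = -36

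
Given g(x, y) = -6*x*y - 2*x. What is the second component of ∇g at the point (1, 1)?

-6

(∇g)_2 = ∂g/∂y = -6*x
At (1, 1): -6.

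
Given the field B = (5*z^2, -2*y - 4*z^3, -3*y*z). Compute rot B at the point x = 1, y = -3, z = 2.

(∇×B)₁ = ∂B₃/∂y − ∂B₂/∂z = 12*z^2 - 3*z
(∇×B)₂ = ∂B₁/∂z − ∂B₃/∂x = 10*z
(∇×B)₃ = ∂B₂/∂x − ∂B₁/∂y = 0
∇×B = (12*z^2 - 3*z, 10*z, 0)
At (1, -3, 2): (42, 20, 0).

(42, 20, 0)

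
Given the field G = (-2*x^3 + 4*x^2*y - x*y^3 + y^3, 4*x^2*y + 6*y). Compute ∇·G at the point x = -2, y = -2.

∂G₁/∂x = -6*x^2 + 8*x*y - y^3
∂G₂/∂y = 4*x^2 + 6
∇·G = -2*x^2 + 8*x*y - y^3 + 6
At (-2, -2): 38.

38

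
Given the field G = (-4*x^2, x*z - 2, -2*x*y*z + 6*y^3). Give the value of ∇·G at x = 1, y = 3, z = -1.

∂G₁/∂x = -8*x
∂G₂/∂y = 0
∂G₃/∂z = -2*x*y
∇·G = -2*x*y - 8*x
At (1, 3, -1): -14.

-14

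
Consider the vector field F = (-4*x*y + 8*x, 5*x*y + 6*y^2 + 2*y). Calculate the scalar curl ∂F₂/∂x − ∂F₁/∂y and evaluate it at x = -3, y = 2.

-2

∂F₂/∂x = 5*y
∂F₁/∂y = -4*x
Scalar curl = 4*x + 5*y
At (-3, 2): -2.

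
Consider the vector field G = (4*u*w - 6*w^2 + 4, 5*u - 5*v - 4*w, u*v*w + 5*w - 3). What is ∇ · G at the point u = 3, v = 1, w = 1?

∂G₁/∂u = 4*w
∂G₂/∂v = -5
∂G₃/∂w = u*v + 5
∇·G = u*v + 4*w
At (3, 1, 1): 7.

7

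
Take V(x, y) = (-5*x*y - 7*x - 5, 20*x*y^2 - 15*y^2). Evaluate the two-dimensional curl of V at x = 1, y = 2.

85

∂V₂/∂x = 20*y^2
∂V₁/∂y = -5*x
Scalar curl = 5*x + 20*y^2
At (1, 2): 85.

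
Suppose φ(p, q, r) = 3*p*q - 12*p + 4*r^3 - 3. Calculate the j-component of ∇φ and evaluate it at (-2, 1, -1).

(∇φ)_2 = ∂φ/∂q = 3*p
At (-2, 1, -1): -6.

-6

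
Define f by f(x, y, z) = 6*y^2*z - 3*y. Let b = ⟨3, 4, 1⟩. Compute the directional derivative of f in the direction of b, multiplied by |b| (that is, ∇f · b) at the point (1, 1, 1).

42

∂f/∂x = 0
∂f/∂y = 12*y*z - 3
∂f/∂z = 6*y^2
∇f at (1, 1, 1) = (0, 9, 6)
∇f · b = (0)(3) + (9)(4) + (6)(1) = 42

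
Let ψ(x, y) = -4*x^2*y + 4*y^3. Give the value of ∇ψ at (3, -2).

(48, 12)

∂ψ/∂x = -8*x*y
∂ψ/∂y = -4*x^2 + 12*y^2
∇ψ = (-8*x*y, -4*x^2 + 12*y^2)
At (3, -2): (48, 12).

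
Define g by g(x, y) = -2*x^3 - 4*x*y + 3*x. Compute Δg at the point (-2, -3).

24

∂²g/∂x² = -12*x
∂²g/∂y² = 0
∇²g = -12*x
At (-2, -3): 24.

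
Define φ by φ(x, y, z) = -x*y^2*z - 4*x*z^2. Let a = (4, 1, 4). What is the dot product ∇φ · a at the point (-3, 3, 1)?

170

∂φ/∂x = -y^2*z - 4*z^2
∂φ/∂y = -2*x*y*z
∂φ/∂z = -x*y^2 - 8*x*z
∇φ at (-3, 3, 1) = (-13, 18, 51)
∇φ · a = (-13)(4) + (18)(1) + (51)(4) = 170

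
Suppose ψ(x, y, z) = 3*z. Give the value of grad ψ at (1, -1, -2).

∂ψ/∂x = 0
∂ψ/∂y = 0
∂ψ/∂z = 3
∇ψ = (0, 0, 3)
At (1, -1, -2): (0, 0, 3).

(0, 0, 3)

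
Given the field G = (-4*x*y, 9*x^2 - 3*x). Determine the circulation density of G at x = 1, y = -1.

19

∂G₂/∂x = 18*x - 3
∂G₁/∂y = -4*x
Scalar curl = 22*x - 3
At (1, -1): 19.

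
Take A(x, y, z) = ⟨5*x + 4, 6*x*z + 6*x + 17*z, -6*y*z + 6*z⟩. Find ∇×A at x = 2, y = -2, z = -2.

(∇×A)₁ = ∂A₃/∂y − ∂A₂/∂z = -6*x - 6*z - 17
(∇×A)₂ = ∂A₁/∂z − ∂A₃/∂x = 0
(∇×A)₃ = ∂A₂/∂x − ∂A₁/∂y = 6*z + 6
∇×A = (-6*x - 6*z - 17, 0, 6*z + 6)
At (2, -2, -2): (-17, 0, -6).

(-17, 0, -6)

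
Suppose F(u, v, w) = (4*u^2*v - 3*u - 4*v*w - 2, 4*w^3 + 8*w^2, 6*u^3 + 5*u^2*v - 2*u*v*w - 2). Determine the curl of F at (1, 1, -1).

(∇×F)₁ = ∂F₃/∂v − ∂F₂/∂w = 5*u^2 - 2*u*w - 12*w^2 - 16*w
(∇×F)₂ = ∂F₁/∂w − ∂F₃/∂u = -18*u^2 - 10*u*v + 2*v*w - 4*v
(∇×F)₃ = ∂F₂/∂u − ∂F₁/∂v = -4*u^2 + 4*w
∇×F = (5*u^2 - 2*u*w - 12*w^2 - 16*w, -18*u^2 - 10*u*v + 2*v*w - 4*v, -4*u^2 + 4*w)
At (1, 1, -1): (11, -34, -8).

(11, -34, -8)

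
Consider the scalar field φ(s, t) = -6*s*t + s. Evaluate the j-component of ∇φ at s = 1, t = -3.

(∇φ)_2 = ∂φ/∂t = -6*s
At (1, -3): -6.

-6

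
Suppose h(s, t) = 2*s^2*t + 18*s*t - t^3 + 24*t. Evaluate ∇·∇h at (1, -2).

4

∂²h/∂s² = 4*t
∂²h/∂t² = -6*t
∇²h = -2*t
At (1, -2): 4.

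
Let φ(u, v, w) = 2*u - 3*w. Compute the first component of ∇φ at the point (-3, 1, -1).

(∇φ)_1 = ∂φ/∂u = 2
At (-3, 1, -1): 2.

2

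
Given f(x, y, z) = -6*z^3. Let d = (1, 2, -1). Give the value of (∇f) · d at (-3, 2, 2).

∂f/∂x = 0
∂f/∂y = 0
∂f/∂z = -18*z^2
∇f at (-3, 2, 2) = (0, 0, -72)
∇f · d = (0)(1) + (0)(2) + (-72)(-1) = 72

72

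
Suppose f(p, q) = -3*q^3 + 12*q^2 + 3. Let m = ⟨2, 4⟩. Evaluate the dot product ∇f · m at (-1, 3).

∂f/∂p = 0
∂f/∂q = -9*q^2 + 24*q
∇f at (-1, 3) = (0, -9)
∇f · m = (0)(2) + (-9)(4) = -36

-36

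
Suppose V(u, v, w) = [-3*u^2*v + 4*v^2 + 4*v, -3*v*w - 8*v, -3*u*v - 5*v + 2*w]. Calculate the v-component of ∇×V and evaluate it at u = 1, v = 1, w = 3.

3

(∇×V)_2 = ∂V₁/∂w − ∂V₃/∂u
= 0 − (-3*v)
= 3*v
At (1, 1, 3): 3.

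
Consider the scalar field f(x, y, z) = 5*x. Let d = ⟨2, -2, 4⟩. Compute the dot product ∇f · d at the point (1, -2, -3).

∂f/∂x = 5
∂f/∂y = 0
∂f/∂z = 0
∇f at (1, -2, -3) = (5, 0, 0)
∇f · d = (5)(2) + (0)(-2) + (0)(4) = 10

10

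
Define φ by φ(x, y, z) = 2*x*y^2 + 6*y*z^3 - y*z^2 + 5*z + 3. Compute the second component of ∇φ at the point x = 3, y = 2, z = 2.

(∇φ)_2 = ∂φ/∂y = 4*x*y + 6*z^3 - z^2
At (3, 2, 2): 68.

68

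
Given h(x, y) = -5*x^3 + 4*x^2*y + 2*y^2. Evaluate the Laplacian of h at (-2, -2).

∂²h/∂x² = 2*(-15*x + 4*y)
∂²h/∂y² = 4
∇²h = -30*x + 8*y + 4
At (-2, -2): 48.

48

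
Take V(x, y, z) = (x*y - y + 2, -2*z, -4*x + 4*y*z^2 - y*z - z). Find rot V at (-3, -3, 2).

(16, 4, 4)

(∇×V)₁ = ∂V₃/∂y − ∂V₂/∂z = 4*z^2 - z + 2
(∇×V)₂ = ∂V₁/∂z − ∂V₃/∂x = 4
(∇×V)₃ = ∂V₂/∂x − ∂V₁/∂y = -x + 1
∇×V = (4*z^2 - z + 2, 4, -x + 1)
At (-3, -3, 2): (16, 4, 4).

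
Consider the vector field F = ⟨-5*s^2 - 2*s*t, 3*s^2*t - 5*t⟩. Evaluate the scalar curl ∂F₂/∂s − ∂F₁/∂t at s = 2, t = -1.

∂F₂/∂s = 6*s*t
∂F₁/∂t = -2*s
Scalar curl = 6*s*t + 2*s
At (2, -1): -8.

-8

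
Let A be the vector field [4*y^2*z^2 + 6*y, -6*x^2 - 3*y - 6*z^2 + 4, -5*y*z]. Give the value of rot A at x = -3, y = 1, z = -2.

(∇×A)₁ = ∂A₃/∂y − ∂A₂/∂z = 7*z
(∇×A)₂ = ∂A₁/∂z − ∂A₃/∂x = 8*y^2*z
(∇×A)₃ = ∂A₂/∂x − ∂A₁/∂y = -12*x - 8*y*z^2 - 6
∇×A = (7*z, 8*y^2*z, -12*x - 8*y*z^2 - 6)
At (-3, 1, -2): (-14, -16, -2).

(-14, -16, -2)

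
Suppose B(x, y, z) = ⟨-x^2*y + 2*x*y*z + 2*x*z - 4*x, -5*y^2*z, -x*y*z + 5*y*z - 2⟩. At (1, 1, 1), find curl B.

(∇×B)₁ = ∂B₃/∂y − ∂B₂/∂z = -x*z + 5*y^2 + 5*z
(∇×B)₂ = ∂B₁/∂z − ∂B₃/∂x = 2*x*y + 2*x + y*z
(∇×B)₃ = ∂B₂/∂x − ∂B₁/∂y = x^2 - 2*x*z
∇×B = (-x*z + 5*y^2 + 5*z, 2*x*y + 2*x + y*z, x^2 - 2*x*z)
At (1, 1, 1): (9, 5, -1).

(9, 5, -1)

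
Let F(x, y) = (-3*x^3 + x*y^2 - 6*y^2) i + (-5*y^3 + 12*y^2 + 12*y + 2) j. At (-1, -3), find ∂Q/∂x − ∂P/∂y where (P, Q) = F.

-42

∂F₂/∂x = 0
∂F₁/∂y = 2*x*y - 12*y
Scalar curl = -2*x*y + 12*y
At (-1, -3): -42.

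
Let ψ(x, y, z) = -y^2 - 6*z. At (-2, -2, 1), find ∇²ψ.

-2

∂²ψ/∂x² = 0
∂²ψ/∂y² = -2
∂²ψ/∂z² = 0
∇²ψ = -2
At (-2, -2, 1): -2.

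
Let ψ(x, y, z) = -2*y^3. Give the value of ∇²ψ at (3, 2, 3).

∂²ψ/∂x² = 0
∂²ψ/∂y² = -12*y
∂²ψ/∂z² = 0
∇²ψ = -12*y
At (3, 2, 3): -24.

-24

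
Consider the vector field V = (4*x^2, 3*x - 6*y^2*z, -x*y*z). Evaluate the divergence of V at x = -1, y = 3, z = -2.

67

∂V₁/∂x = 8*x
∂V₂/∂y = -12*y*z
∂V₃/∂z = -x*y
∇·V = -x*y + 8*x - 12*y*z
At (-1, 3, -2): 67.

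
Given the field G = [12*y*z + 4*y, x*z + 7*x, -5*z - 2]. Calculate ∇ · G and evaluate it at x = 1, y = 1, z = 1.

∂G₁/∂x = 0
∂G₂/∂y = 0
∂G₃/∂z = -5
∇·G = -5
At (1, 1, 1): -5.

-5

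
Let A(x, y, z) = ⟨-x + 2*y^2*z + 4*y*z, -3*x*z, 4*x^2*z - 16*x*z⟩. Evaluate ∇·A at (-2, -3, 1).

∂A₁/∂x = -1
∂A₂/∂y = 0
∂A₃/∂z = 4*x^2 - 16*x
∇·A = 4*x^2 - 16*x - 1
At (-2, -3, 1): 47.

47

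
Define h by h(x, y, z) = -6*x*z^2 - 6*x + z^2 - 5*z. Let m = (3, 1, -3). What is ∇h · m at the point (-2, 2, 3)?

∂h/∂x = -6*z^2 - 6
∂h/∂y = 0
∂h/∂z = -12*x*z + 2*z - 5
∇h at (-2, 2, 3) = (-60, 0, 73)
∇h · m = (-60)(3) + (0)(1) + (73)(-3) = -399

-399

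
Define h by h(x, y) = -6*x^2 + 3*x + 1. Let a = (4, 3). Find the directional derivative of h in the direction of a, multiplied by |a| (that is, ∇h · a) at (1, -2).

-36

∂h/∂x = -12*x + 3
∂h/∂y = 0
∇h at (1, -2) = (-9, 0)
∇h · a = (-9)(4) + (0)(3) = -36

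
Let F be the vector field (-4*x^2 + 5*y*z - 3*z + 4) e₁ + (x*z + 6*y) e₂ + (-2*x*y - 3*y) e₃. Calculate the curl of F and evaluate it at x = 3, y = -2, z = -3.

(∇×F)₁ = ∂F₃/∂y − ∂F₂/∂z = -3*x - 3
(∇×F)₂ = ∂F₁/∂z − ∂F₃/∂x = 7*y - 3
(∇×F)₃ = ∂F₂/∂x − ∂F₁/∂y = -4*z
∇×F = (-3*x - 3, 7*y - 3, -4*z)
At (3, -2, -3): (-12, -17, 12).

(-12, -17, 12)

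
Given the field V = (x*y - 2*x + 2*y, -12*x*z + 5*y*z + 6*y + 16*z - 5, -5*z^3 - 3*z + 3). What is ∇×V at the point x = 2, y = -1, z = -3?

(∇×V)₁ = ∂V₃/∂y − ∂V₂/∂z = 12*x - 5*y - 16
(∇×V)₂ = ∂V₁/∂z − ∂V₃/∂x = 0
(∇×V)₃ = ∂V₂/∂x − ∂V₁/∂y = -x - 12*z - 2
∇×V = (12*x - 5*y - 16, 0, -x - 12*z - 2)
At (2, -1, -3): (13, 0, 32).

(13, 0, 32)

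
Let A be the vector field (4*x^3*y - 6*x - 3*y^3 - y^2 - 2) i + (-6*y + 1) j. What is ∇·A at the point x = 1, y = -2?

-36

∂A₁/∂x = 12*x^2*y - 6
∂A₂/∂y = -6
∇·A = 12*x^2*y - 12
At (1, -2): -36.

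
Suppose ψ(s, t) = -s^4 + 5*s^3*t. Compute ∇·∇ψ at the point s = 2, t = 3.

∂²ψ/∂s² = 6*s*(-2*s + 5*t)
∂²ψ/∂t² = 0
∇²ψ = -12*s^2 + 30*s*t
At (2, 3): 132.

132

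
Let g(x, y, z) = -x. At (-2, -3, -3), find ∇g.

∂g/∂x = -1
∂g/∂y = 0
∂g/∂z = 0
∇g = (-1, 0, 0)
At (-2, -3, -3): (-1, 0, 0).

(-1, 0, 0)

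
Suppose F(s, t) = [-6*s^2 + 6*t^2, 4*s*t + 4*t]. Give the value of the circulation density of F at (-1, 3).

-24

∂F₂/∂s = 4*t
∂F₁/∂t = 12*t
Scalar curl = -8*t
At (-1, 3): -24.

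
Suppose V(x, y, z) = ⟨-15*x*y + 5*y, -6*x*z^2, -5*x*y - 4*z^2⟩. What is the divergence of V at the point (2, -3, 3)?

∂V₁/∂x = -15*y
∂V₂/∂y = 0
∂V₃/∂z = -8*z
∇·V = -15*y - 8*z
At (2, -3, 3): 21.

21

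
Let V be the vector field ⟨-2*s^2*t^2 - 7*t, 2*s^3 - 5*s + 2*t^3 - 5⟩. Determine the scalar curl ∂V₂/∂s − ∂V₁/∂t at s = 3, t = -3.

∂V₂/∂s = 6*s^2 - 5
∂V₁/∂t = -4*s^2*t - 7
Scalar curl = 4*s^2*t + 6*s^2 + 2
At (3, -3): -52.

-52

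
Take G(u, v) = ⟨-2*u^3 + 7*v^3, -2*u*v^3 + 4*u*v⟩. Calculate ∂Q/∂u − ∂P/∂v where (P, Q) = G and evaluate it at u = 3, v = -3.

∂G₂/∂u = -2*v^3 + 4*v
∂G₁/∂v = 21*v^2
Scalar curl = -2*v^3 - 21*v^2 + 4*v
At (3, -3): -147.

-147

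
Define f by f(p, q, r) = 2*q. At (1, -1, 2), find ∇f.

∂f/∂p = 0
∂f/∂q = 2
∂f/∂r = 0
∇f = (0, 2, 0)
At (1, -1, 2): (0, 2, 0).

(0, 2, 0)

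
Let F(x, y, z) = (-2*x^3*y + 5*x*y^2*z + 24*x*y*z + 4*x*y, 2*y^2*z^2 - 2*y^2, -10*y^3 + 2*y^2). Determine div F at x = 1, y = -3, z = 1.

∂F₁/∂x = -6*x^2*y + 5*y^2*z + 24*y*z + 4*y
∂F₂/∂y = 4*y*z^2 - 4*y
∂F₃/∂z = 0
∇·F = -6*x^2*y + 5*y^2*z + 4*y*z^2 + 24*y*z
At (1, -3, 1): -21.

-21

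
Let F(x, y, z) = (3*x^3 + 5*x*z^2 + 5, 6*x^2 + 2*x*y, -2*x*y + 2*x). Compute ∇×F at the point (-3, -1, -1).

(6, 26, -38)

(∇×F)₁ = ∂F₃/∂y − ∂F₂/∂z = -2*x
(∇×F)₂ = ∂F₁/∂z − ∂F₃/∂x = 10*x*z + 2*y - 2
(∇×F)₃ = ∂F₂/∂x − ∂F₁/∂y = 12*x + 2*y
∇×F = (-2*x, 10*x*z + 2*y - 2, 12*x + 2*y)
At (-3, -1, -1): (6, 26, -38).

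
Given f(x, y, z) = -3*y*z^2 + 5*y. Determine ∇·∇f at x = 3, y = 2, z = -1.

∂²f/∂x² = 0
∂²f/∂y² = 0
∂²f/∂z² = -6*y
∇²f = -6*y
At (3, 2, -1): -12.

-12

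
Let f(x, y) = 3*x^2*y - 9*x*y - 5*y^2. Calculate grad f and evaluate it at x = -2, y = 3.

∂f/∂x = 6*x*y - 9*y
∂f/∂y = 3*x^2 - 9*x - 10*y
∇f = (6*x*y - 9*y, 3*x^2 - 9*x - 10*y)
At (-2, 3): (-63, 0).

(-63, 0)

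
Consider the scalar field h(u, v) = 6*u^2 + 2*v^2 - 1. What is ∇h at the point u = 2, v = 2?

∂h/∂u = 12*u
∂h/∂v = 4*v
∇h = (12*u, 4*v)
At (2, 2): (24, 8).

(24, 8)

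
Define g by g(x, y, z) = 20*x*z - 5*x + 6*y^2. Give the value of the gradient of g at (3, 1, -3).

(-65, 12, 60)

∂g/∂x = 20*z - 5
∂g/∂y = 12*y
∂g/∂z = 20*x
∇g = (20*z - 5, 12*y, 20*x)
At (3, 1, -3): (-65, 12, 60).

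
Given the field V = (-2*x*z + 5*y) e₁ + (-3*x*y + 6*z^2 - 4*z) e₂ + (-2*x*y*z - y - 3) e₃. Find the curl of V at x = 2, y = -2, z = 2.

(-29, -12, 1)

(∇×V)₁ = ∂V₃/∂y − ∂V₂/∂z = -2*x*z - 12*z + 3
(∇×V)₂ = ∂V₁/∂z − ∂V₃/∂x = -2*x + 2*y*z
(∇×V)₃ = ∂V₂/∂x − ∂V₁/∂y = -3*y - 5
∇×V = (-2*x*z - 12*z + 3, -2*x + 2*y*z, -3*y - 5)
At (2, -2, 2): (-29, -12, 1).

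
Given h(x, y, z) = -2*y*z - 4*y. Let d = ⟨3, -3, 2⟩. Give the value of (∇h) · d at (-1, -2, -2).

8

∂h/∂x = 0
∂h/∂y = -2*z - 4
∂h/∂z = -2*y
∇h at (-1, -2, -2) = (0, 0, 4)
∇h · d = (0)(3) + (0)(-3) + (4)(2) = 8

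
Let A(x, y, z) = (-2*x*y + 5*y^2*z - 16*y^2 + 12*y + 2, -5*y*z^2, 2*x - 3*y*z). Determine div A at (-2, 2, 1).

∂A₁/∂x = -2*y
∂A₂/∂y = -5*z^2
∂A₃/∂z = -3*y
∇·A = -5*y - 5*z^2
At (-2, 2, 1): -15.

-15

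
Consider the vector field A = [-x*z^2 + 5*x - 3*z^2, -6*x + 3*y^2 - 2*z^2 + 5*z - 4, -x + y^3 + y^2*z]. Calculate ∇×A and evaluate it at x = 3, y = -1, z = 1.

(∇×A)₁ = ∂A₃/∂y − ∂A₂/∂z = 3*y^2 + 2*y*z + 4*z - 5
(∇×A)₂ = ∂A₁/∂z − ∂A₃/∂x = -2*x*z - 6*z + 1
(∇×A)₃ = ∂A₂/∂x − ∂A₁/∂y = -6
∇×A = (3*y^2 + 2*y*z + 4*z - 5, -2*x*z - 6*z + 1, -6)
At (3, -1, 1): (0, -11, -6).

(0, -11, -6)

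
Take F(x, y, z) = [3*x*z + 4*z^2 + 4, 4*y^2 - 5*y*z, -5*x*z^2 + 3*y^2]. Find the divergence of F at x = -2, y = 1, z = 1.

∂F₁/∂x = 3*z
∂F₂/∂y = 8*y - 5*z
∂F₃/∂z = -10*x*z
∇·F = -10*x*z + 8*y - 2*z
At (-2, 1, 1): 26.

26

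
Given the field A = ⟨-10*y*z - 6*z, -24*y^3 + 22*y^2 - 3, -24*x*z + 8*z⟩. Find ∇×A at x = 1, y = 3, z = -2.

(∇×A)₁ = ∂A₃/∂y − ∂A₂/∂z = 0
(∇×A)₂ = ∂A₁/∂z − ∂A₃/∂x = -10*y + 24*z - 6
(∇×A)₃ = ∂A₂/∂x − ∂A₁/∂y = 10*z
∇×A = (0, -10*y + 24*z - 6, 10*z)
At (1, 3, -2): (0, -84, -20).

(0, -84, -20)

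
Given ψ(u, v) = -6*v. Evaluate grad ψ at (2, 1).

(0, -6)

∂ψ/∂u = 0
∂ψ/∂v = -6
∇ψ = (0, -6)
At (2, 1): (0, -6).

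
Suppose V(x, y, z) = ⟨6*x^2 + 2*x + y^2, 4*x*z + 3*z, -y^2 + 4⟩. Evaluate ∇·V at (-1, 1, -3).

-10

∂V₁/∂x = 12*x + 2
∂V₂/∂y = 0
∂V₃/∂z = 0
∇·V = 12*x + 2
At (-1, 1, -3): -10.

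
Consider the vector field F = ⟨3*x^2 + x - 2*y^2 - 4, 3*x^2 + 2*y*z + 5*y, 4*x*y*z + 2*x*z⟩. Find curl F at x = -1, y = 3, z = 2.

(-14, -28, 6)

(∇×F)₁ = ∂F₃/∂y − ∂F₂/∂z = 4*x*z - 2*y
(∇×F)₂ = ∂F₁/∂z − ∂F₃/∂x = -4*y*z - 2*z
(∇×F)₃ = ∂F₂/∂x − ∂F₁/∂y = 6*x + 4*y
∇×F = (4*x*z - 2*y, -4*y*z - 2*z, 6*x + 4*y)
At (-1, 3, 2): (-14, -28, 6).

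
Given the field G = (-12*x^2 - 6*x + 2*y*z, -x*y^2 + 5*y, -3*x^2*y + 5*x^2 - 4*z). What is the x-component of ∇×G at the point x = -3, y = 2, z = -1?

(∇×G)_1 = ∂G₃/∂y − ∂G₂/∂z
= -3*x^2 − (0)
= -3*x^2
At (-3, 2, -1): -27.

-27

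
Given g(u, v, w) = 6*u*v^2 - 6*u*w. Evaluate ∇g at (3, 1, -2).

∂g/∂u = 6*v^2 - 6*w
∂g/∂v = 12*u*v
∂g/∂w = -6*u
∇g = (6*v^2 - 6*w, 12*u*v, -6*u)
At (3, 1, -2): (18, 36, -18).

(18, 36, -18)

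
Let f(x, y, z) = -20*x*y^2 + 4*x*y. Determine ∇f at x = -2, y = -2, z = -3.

∂f/∂x = -20*y^2 + 4*y
∂f/∂y = -40*x*y + 4*x
∂f/∂z = 0
∇f = (-20*y^2 + 4*y, -40*x*y + 4*x, 0)
At (-2, -2, -3): (-88, -168, 0).

(-88, -168, 0)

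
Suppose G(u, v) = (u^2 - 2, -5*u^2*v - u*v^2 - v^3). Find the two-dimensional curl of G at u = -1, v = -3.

-39

∂G₂/∂u = -10*u*v - v^2
∂G₁/∂v = 0
Scalar curl = -10*u*v - v^2
At (-1, -3): -39.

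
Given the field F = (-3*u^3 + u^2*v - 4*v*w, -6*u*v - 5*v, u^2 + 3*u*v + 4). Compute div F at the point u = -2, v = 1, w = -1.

∂F₁/∂u = -9*u^2 + 2*u*v
∂F₂/∂v = -6*u - 5
∂F₃/∂w = 0
∇·F = -9*u^2 + 2*u*v - 6*u - 5
At (-2, 1, -1): -33.

-33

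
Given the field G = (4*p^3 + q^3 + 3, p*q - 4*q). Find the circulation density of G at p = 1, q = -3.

∂G₂/∂p = q
∂G₁/∂q = 3*q^2
Scalar curl = -3*q^2 + q
At (1, -3): -30.

-30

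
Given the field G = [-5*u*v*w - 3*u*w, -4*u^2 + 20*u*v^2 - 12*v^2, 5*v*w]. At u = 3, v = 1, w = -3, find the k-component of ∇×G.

(∇×G)_3 = ∂G₂/∂u − ∂G₁/∂v
= -8*u + 20*v^2 − (-5*u*w)
= 5*u*w - 8*u + 20*v^2
At (3, 1, -3): -49.

-49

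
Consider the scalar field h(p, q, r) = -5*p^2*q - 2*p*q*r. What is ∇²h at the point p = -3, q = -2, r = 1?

∂²h/∂p² = -10*q
∂²h/∂q² = 0
∂²h/∂r² = 0
∇²h = -10*q
At (-3, -2, 1): 20.

20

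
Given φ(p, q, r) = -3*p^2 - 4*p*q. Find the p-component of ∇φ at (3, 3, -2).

(∇φ)_1 = ∂φ/∂p = -6*p - 4*q
At (3, 3, -2): -30.

-30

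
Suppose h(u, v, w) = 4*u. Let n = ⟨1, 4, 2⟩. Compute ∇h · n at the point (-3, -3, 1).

4

∂h/∂u = 4
∂h/∂v = 0
∂h/∂w = 0
∇h at (-3, -3, 1) = (4, 0, 0)
∇h · n = (4)(1) + (0)(4) + (0)(2) = 4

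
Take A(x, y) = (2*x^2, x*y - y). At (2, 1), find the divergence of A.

∂A₁/∂x = 4*x
∂A₂/∂y = x - 1
∇·A = 5*x - 1
At (2, 1): 9.

9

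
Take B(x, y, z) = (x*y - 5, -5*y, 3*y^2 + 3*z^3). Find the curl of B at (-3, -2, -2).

(-12, 0, 3)

(∇×B)₁ = ∂B₃/∂y − ∂B₂/∂z = 6*y
(∇×B)₂ = ∂B₁/∂z − ∂B₃/∂x = 0
(∇×B)₃ = ∂B₂/∂x − ∂B₁/∂y = -x
∇×B = (6*y, 0, -x)
At (-3, -2, -2): (-12, 0, 3).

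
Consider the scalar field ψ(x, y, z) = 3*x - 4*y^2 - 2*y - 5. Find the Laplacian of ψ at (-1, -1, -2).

∂²ψ/∂x² = 0
∂²ψ/∂y² = -8
∂²ψ/∂z² = 0
∇²ψ = -8
At (-1, -1, -2): -8.

-8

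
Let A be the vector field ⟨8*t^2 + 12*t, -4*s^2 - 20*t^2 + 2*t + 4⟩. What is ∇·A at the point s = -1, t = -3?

122

∂A₁/∂s = 0
∂A₂/∂t = -40*t + 2
∇·A = -40*t + 2
At (-1, -3): 122.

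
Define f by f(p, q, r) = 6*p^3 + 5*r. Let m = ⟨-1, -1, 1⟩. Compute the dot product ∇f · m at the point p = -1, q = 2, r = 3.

∂f/∂p = 18*p^2
∂f/∂q = 0
∂f/∂r = 5
∇f at (-1, 2, 3) = (18, 0, 5)
∇f · m = (18)(-1) + (0)(-1) + (5)(1) = -13

-13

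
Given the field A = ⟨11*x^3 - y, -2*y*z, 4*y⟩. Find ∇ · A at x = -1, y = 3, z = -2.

37

∂A₁/∂x = 33*x^2
∂A₂/∂y = -2*z
∂A₃/∂z = 0
∇·A = 33*x^2 - 2*z
At (-1, 3, -2): 37.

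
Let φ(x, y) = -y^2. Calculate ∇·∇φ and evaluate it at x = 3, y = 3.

∂²φ/∂x² = 0
∂²φ/∂y² = -2
∇²φ = -2
At (3, 3): -2.

-2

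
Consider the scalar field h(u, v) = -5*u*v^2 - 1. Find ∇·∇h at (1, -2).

∂²h/∂u² = 0
∂²h/∂v² = -10*u
∇²h = -10*u
At (1, -2): -10.

-10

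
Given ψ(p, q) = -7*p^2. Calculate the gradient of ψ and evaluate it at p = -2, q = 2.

(28, 0)

∂ψ/∂p = -14*p
∂ψ/∂q = 0
∇ψ = (-14*p, 0)
At (-2, 2): (28, 0).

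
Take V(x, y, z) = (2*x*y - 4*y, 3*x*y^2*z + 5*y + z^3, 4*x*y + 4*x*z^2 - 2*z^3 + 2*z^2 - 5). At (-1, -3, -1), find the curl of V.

(∇×V)₁ = ∂V₃/∂y − ∂V₂/∂z = -3*x*y^2 + 4*x - 3*z^2
(∇×V)₂ = ∂V₁/∂z − ∂V₃/∂x = -4*y - 4*z^2
(∇×V)₃ = ∂V₂/∂x − ∂V₁/∂y = -2*x + 3*y^2*z + 4
∇×V = (-3*x*y^2 + 4*x - 3*z^2, -4*y - 4*z^2, -2*x + 3*y^2*z + 4)
At (-1, -3, -1): (20, 8, -21).

(20, 8, -21)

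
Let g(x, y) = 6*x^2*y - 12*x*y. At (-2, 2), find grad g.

∂g/∂x = 12*x*y - 12*y
∂g/∂y = 6*x^2 - 12*x
∇g = (12*x*y - 12*y, 6*x^2 - 12*x)
At (-2, 2): (-72, 48).

(-72, 48)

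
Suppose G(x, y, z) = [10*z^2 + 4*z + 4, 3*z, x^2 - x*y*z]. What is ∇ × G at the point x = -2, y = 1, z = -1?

(-5, -13, 0)

(∇×G)₁ = ∂G₃/∂y − ∂G₂/∂z = -x*z - 3
(∇×G)₂ = ∂G₁/∂z − ∂G₃/∂x = -2*x + y*z + 20*z + 4
(∇×G)₃ = ∂G₂/∂x − ∂G₁/∂y = 0
∇×G = (-x*z - 3, -2*x + y*z + 20*z + 4, 0)
At (-2, 1, -1): (-5, -13, 0).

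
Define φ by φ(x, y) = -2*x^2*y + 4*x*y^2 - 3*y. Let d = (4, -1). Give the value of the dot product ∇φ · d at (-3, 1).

∂φ/∂x = -4*x*y + 4*y^2
∂φ/∂y = -2*x^2 + 8*x*y - 3
∇φ at (-3, 1) = (16, -45)
∇φ · d = (16)(4) + (-45)(-1) = 109

109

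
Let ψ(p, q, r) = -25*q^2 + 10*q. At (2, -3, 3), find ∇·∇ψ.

∂²ψ/∂p² = 0
∂²ψ/∂q² = -50
∂²ψ/∂r² = 0
∇²ψ = -50
At (2, -3, 3): -50.

-50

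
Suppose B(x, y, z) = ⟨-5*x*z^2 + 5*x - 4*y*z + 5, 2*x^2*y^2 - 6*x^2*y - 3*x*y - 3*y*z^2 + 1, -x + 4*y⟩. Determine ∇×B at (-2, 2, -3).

(-32, -67, -2)

(∇×B)₁ = ∂B₃/∂y − ∂B₂/∂z = 6*y*z + 4
(∇×B)₂ = ∂B₁/∂z − ∂B₃/∂x = -10*x*z - 4*y + 1
(∇×B)₃ = ∂B₂/∂x − ∂B₁/∂y = 4*x*y^2 - 12*x*y - 3*y + 4*z
∇×B = (6*y*z + 4, -10*x*z - 4*y + 1, 4*x*y^2 - 12*x*y - 3*y + 4*z)
At (-2, 2, -3): (-32, -67, -2).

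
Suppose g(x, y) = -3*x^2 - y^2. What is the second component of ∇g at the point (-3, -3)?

6

(∇g)_2 = ∂g/∂y = -2*y
At (-3, -3): 6.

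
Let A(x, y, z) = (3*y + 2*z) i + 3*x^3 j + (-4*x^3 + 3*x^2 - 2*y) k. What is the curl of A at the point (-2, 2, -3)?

(-2, 62, 33)

(∇×A)₁ = ∂A₃/∂y − ∂A₂/∂z = -2
(∇×A)₂ = ∂A₁/∂z − ∂A₃/∂x = 12*x^2 - 6*x + 2
(∇×A)₃ = ∂A₂/∂x − ∂A₁/∂y = 9*x^2 - 3
∇×A = (-2, 12*x^2 - 6*x + 2, 9*x^2 - 3)
At (-2, 2, -3): (-2, 62, 33).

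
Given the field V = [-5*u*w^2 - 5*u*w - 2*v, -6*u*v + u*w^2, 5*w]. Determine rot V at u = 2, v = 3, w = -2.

(∇×V)₁ = ∂V₃/∂v − ∂V₂/∂w = -2*u*w
(∇×V)₂ = ∂V₁/∂w − ∂V₃/∂u = -10*u*w - 5*u
(∇×V)₃ = ∂V₂/∂u − ∂V₁/∂v = -6*v + w^2 + 2
∇×V = (-2*u*w, -10*u*w - 5*u, -6*v + w^2 + 2)
At (2, 3, -2): (8, 30, -12).

(8, 30, -12)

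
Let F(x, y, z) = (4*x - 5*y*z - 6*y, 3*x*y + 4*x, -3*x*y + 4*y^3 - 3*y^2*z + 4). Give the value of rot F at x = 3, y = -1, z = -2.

(-9, 2, -3)

(∇×F)₁ = ∂F₃/∂y − ∂F₂/∂z = -3*x + 12*y^2 - 6*y*z
(∇×F)₂ = ∂F₁/∂z − ∂F₃/∂x = -2*y
(∇×F)₃ = ∂F₂/∂x − ∂F₁/∂y = 3*y + 5*z + 10
∇×F = (-3*x + 12*y^2 - 6*y*z, -2*y, 3*y + 5*z + 10)
At (3, -1, -2): (-9, 2, -3).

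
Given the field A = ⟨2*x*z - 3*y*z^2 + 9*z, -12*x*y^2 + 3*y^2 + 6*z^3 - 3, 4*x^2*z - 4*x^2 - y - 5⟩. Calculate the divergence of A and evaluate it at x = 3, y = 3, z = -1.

∂A₁/∂x = 2*z
∂A₂/∂y = -24*x*y + 6*y
∂A₃/∂z = 4*x^2
∇·A = 4*x^2 - 24*x*y + 6*y + 2*z
At (3, 3, -1): -164.

-164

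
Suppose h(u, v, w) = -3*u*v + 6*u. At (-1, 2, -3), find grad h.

∂h/∂u = -3*v + 6
∂h/∂v = -3*u
∂h/∂w = 0
∇h = (-3*v + 6, -3*u, 0)
At (-1, 2, -3): (0, 3, 0).

(0, 3, 0)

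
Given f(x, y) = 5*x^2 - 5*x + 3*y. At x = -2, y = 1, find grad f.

∂f/∂x = 10*x - 5
∂f/∂y = 3
∇f = (10*x - 5, 3)
At (-2, 1): (-25, 3).

(-25, 3)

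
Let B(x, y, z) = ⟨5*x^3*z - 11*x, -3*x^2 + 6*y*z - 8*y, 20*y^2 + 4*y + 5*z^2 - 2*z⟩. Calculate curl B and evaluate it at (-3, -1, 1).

(-30, -135, 18)

(∇×B)₁ = ∂B₃/∂y − ∂B₂/∂z = 34*y + 4
(∇×B)₂ = ∂B₁/∂z − ∂B₃/∂x = 5*x^3
(∇×B)₃ = ∂B₂/∂x − ∂B₁/∂y = -6*x
∇×B = (34*y + 4, 5*x^3, -6*x)
At (-3, -1, 1): (-30, -135, 18).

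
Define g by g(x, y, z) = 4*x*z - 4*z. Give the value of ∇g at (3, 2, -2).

∂g/∂x = 4*z
∂g/∂y = 0
∂g/∂z = 4*x - 4
∇g = (4*z, 0, 4*x - 4)
At (3, 2, -2): (-8, 0, 8).

(-8, 0, 8)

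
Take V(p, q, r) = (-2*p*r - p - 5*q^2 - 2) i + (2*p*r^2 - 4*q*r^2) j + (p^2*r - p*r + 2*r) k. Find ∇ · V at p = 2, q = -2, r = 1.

∂V₁/∂p = -2*r - 1
∂V₂/∂q = -4*r^2
∂V₃/∂r = p^2 - p + 2
∇·V = p^2 - p - 4*r^2 - 2*r + 1
At (2, -2, 1): -3.

-3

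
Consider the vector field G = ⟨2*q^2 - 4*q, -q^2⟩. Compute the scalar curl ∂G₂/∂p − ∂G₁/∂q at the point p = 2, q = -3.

∂G₂/∂p = 0
∂G₁/∂q = 4*q - 4
Scalar curl = -4*q + 4
At (2, -3): 16.

16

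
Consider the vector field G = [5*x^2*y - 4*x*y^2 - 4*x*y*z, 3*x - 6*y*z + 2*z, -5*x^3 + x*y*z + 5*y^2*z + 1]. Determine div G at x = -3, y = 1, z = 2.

-52

∂G₁/∂x = 10*x*y - 4*y^2 - 4*y*z
∂G₂/∂y = -6*z
∂G₃/∂z = x*y + 5*y^2
∇·G = 11*x*y + y^2 - 4*y*z - 6*z
At (-3, 1, 2): -52.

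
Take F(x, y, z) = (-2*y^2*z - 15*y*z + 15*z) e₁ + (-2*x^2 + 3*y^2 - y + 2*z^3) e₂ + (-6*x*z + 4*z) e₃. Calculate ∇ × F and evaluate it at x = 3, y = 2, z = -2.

(∇×F)₁ = ∂F₃/∂y − ∂F₂/∂z = -6*z^2
(∇×F)₂ = ∂F₁/∂z − ∂F₃/∂x = -2*y^2 - 15*y + 6*z + 15
(∇×F)₃ = ∂F₂/∂x − ∂F₁/∂y = -4*x + 4*y*z + 15*z
∇×F = (-6*z^2, -2*y^2 - 15*y + 6*z + 15, -4*x + 4*y*z + 15*z)
At (3, 2, -2): (-24, -35, -58).

(-24, -35, -58)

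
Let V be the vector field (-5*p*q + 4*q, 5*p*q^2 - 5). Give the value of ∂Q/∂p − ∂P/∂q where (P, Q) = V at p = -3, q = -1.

-14

∂V₂/∂p = 5*q^2
∂V₁/∂q = -5*p + 4
Scalar curl = 5*p + 5*q^2 - 4
At (-3, -1): -14.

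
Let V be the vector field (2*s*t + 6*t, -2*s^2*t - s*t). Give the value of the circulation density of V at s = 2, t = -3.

∂V₂/∂s = -4*s*t - t
∂V₁/∂t = 2*s + 6
Scalar curl = -4*s*t - 2*s - t - 6
At (2, -3): 17.

17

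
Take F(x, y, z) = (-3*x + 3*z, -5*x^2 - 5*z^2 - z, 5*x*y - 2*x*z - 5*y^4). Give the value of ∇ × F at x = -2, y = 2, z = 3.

(-139, -1, 20)

(∇×F)₁ = ∂F₃/∂y − ∂F₂/∂z = 5*x - 20*y^3 + 10*z + 1
(∇×F)₂ = ∂F₁/∂z − ∂F₃/∂x = -5*y + 2*z + 3
(∇×F)₃ = ∂F₂/∂x − ∂F₁/∂y = -10*x
∇×F = (5*x - 20*y^3 + 10*z + 1, -5*y + 2*z + 3, -10*x)
At (-2, 2, 3): (-139, -1, 20).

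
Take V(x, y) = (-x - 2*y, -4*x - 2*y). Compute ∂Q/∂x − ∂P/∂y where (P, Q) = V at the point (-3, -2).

-2

∂V₂/∂x = -4
∂V₁/∂y = -2
Scalar curl = -2
At (-3, -2): -2.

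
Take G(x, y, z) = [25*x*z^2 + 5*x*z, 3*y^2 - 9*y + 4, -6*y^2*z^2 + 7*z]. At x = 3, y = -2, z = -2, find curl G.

(∇×G)₁ = ∂G₃/∂y − ∂G₂/∂z = -12*y*z^2
(∇×G)₂ = ∂G₁/∂z − ∂G₃/∂x = 50*x*z + 5*x
(∇×G)₃ = ∂G₂/∂x − ∂G₁/∂y = 0
∇×G = (-12*y*z^2, 50*x*z + 5*x, 0)
At (3, -2, -2): (96, -285, 0).

(96, -285, 0)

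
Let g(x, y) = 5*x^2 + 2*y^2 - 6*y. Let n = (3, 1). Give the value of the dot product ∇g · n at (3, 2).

92

∂g/∂x = 10*x
∂g/∂y = 4*y - 6
∇g at (3, 2) = (30, 2)
∇g · n = (30)(3) + (2)(1) = 92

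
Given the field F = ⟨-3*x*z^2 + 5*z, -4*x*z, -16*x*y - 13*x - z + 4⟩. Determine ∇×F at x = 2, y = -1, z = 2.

(-24, -22, -8)

(∇×F)₁ = ∂F₃/∂y − ∂F₂/∂z = -12*x
(∇×F)₂ = ∂F₁/∂z − ∂F₃/∂x = -6*x*z + 16*y + 18
(∇×F)₃ = ∂F₂/∂x − ∂F₁/∂y = -4*z
∇×F = (-12*x, -6*x*z + 16*y + 18, -4*z)
At (2, -1, 2): (-24, -22, -8).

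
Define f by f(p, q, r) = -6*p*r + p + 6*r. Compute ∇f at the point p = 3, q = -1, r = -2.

∂f/∂p = -6*r + 1
∂f/∂q = 0
∂f/∂r = -6*p + 6
∇f = (-6*r + 1, 0, -6*p + 6)
At (3, -1, -2): (13, 0, -12).

(13, 0, -12)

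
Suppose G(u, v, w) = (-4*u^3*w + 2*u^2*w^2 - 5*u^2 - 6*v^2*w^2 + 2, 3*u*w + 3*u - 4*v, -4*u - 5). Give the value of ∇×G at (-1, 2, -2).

(∇×G)₁ = ∂G₃/∂v − ∂G₂/∂w = -3*u
(∇×G)₂ = ∂G₁/∂w − ∂G₃/∂u = -4*u^3 + 4*u^2*w - 12*v^2*w + 4
(∇×G)₃ = ∂G₂/∂u − ∂G₁/∂v = 12*v*w^2 + 3*w + 3
∇×G = (-3*u, -4*u^3 + 4*u^2*w - 12*v^2*w + 4, 12*v*w^2 + 3*w + 3)
At (-1, 2, -2): (3, 96, 93).

(3, 96, 93)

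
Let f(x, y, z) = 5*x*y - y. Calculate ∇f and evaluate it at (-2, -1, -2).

(-5, -11, 0)

∂f/∂x = 5*y
∂f/∂y = 5*x - 1
∂f/∂z = 0
∇f = (5*y, 5*x - 1, 0)
At (-2, -1, -2): (-5, -11, 0).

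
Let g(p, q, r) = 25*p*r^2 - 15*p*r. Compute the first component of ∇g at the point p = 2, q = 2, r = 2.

(∇g)_1 = ∂g/∂p = 25*r^2 - 15*r
At (2, 2, 2): 70.

70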